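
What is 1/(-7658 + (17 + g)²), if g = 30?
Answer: -1/5449 ≈ -0.00018352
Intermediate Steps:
1/(-7658 + (17 + g)²) = 1/(-7658 + (17 + 30)²) = 1/(-7658 + 47²) = 1/(-7658 + 2209) = 1/(-5449) = -1/5449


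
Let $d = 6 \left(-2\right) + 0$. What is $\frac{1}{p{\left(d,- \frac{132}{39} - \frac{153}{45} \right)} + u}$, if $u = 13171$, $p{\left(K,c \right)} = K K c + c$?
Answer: $\frac{13}{158434} \approx 8.2053 \cdot 10^{-5}$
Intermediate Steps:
$d = -12$ ($d = -12 + 0 = -12$)
$p{\left(K,c \right)} = c + c K^{2}$ ($p{\left(K,c \right)} = K^{2} c + c = c K^{2} + c = c + c K^{2}$)
$\frac{1}{p{\left(d,- \frac{132}{39} - \frac{153}{45} \right)} + u} = \frac{1}{\left(- \frac{132}{39} - \frac{153}{45}\right) \left(1 + \left(-12\right)^{2}\right) + 13171} = \frac{1}{\left(\left(-132\right) \frac{1}{39} - \frac{17}{5}\right) \left(1 + 144\right) + 13171} = \frac{1}{\left(- \frac{44}{13} - \frac{17}{5}\right) 145 + 13171} = \frac{1}{\left(- \frac{441}{65}\right) 145 + 13171} = \frac{1}{- \frac{12789}{13} + 13171} = \frac{1}{\frac{158434}{13}} = \frac{13}{158434}$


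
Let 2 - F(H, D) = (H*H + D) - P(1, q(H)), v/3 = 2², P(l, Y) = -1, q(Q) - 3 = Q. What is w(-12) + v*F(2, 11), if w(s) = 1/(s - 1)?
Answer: -2185/13 ≈ -168.08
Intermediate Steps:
q(Q) = 3 + Q
v = 12 (v = 3*2² = 3*4 = 12)
w(s) = 1/(-1 + s)
F(H, D) = 1 - D - H² (F(H, D) = 2 - ((H*H + D) - 1*(-1)) = 2 - ((H² + D) + 1) = 2 - ((D + H²) + 1) = 2 - (1 + D + H²) = 2 + (-1 - D - H²) = 1 - D - H²)
w(-12) + v*F(2, 11) = 1/(-1 - 12) + 12*(1 - 1*11 - 1*2²) = 1/(-13) + 12*(1 - 11 - 1*4) = -1/13 + 12*(1 - 11 - 4) = -1/13 + 12*(-14) = -1/13 - 168 = -2185/13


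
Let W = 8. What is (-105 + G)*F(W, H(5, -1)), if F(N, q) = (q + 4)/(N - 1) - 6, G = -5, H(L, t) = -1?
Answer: 4290/7 ≈ 612.86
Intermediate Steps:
F(N, q) = -6 + (4 + q)/(-1 + N) (F(N, q) = (4 + q)/(-1 + N) - 6 = -6 + (4 + q)/(-1 + N))
(-105 + G)*F(W, H(5, -1)) = (-105 - 5)*((10 - 1 - 6*8)/(-1 + 8)) = -110*(10 - 1 - 48)/7 = -110*(-39)/7 = -110*(-39/7) = 4290/7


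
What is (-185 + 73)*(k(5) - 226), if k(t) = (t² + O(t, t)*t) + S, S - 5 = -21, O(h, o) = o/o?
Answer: 23744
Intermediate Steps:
O(h, o) = 1
S = -16 (S = 5 - 21 = -16)
k(t) = -16 + t + t² (k(t) = (t² + 1*t) - 16 = (t² + t) - 16 = (t + t²) - 16 = -16 + t + t²)
(-185 + 73)*(k(5) - 226) = (-185 + 73)*((-16 + 5 + 5²) - 226) = -112*((-16 + 5 + 25) - 226) = -112*(14 - 226) = -112*(-212) = 23744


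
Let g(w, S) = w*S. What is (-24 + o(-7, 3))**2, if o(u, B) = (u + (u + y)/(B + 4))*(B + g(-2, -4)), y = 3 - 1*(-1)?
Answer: 547600/49 ≈ 11176.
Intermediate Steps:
g(w, S) = S*w
y = 4 (y = 3 + 1 = 4)
o(u, B) = (8 + B)*(u + (4 + u)/(4 + B)) (o(u, B) = (u + (u + 4)/(B + 4))*(B - 4*(-2)) = (u + (4 + u)/(4 + B))*(B + 8) = (u + (4 + u)/(4 + B))*(8 + B) = (8 + B)*(u + (4 + u)/(4 + B)))
(-24 + o(-7, 3))**2 = (-24 + (32 + 4*3 + 40*(-7) - 7*3**2 + 13*3*(-7))/(4 + 3))**2 = (-24 + (32 + 12 - 280 - 7*9 - 273)/7)**2 = (-24 + (32 + 12 - 280 - 63 - 273)/7)**2 = (-24 + (1/7)*(-572))**2 = (-24 - 572/7)**2 = (-740/7)**2 = 547600/49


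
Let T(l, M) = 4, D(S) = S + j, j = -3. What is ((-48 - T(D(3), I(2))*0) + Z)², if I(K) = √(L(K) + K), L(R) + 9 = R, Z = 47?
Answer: 1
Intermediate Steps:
L(R) = -9 + R
D(S) = -3 + S (D(S) = S - 3 = -3 + S)
I(K) = √(-9 + 2*K) (I(K) = √((-9 + K) + K) = √(-9 + 2*K))
((-48 - T(D(3), I(2))*0) + Z)² = ((-48 - 4*0) + 47)² = ((-48 - 1*0) + 47)² = ((-48 + 0) + 47)² = (-48 + 47)² = (-1)² = 1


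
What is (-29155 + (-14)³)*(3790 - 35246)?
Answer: 1003414944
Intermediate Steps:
(-29155 + (-14)³)*(3790 - 35246) = (-29155 - 2744)*(-31456) = -31899*(-31456) = 1003414944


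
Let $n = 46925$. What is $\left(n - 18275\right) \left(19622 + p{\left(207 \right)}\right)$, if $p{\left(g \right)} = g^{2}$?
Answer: $1789794150$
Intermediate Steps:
$\left(n - 18275\right) \left(19622 + p{\left(207 \right)}\right) = \left(46925 - 18275\right) \left(19622 + 207^{2}\right) = 28650 \left(19622 + 42849\right) = 28650 \cdot 62471 = 1789794150$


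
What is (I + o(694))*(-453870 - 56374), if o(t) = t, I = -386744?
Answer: 196979696200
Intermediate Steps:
(I + o(694))*(-453870 - 56374) = (-386744 + 694)*(-453870 - 56374) = -386050*(-510244) = 196979696200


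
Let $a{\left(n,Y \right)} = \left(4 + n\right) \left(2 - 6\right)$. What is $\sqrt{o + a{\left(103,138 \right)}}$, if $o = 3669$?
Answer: $\sqrt{3241} \approx 56.93$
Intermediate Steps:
$a{\left(n,Y \right)} = -16 - 4 n$ ($a{\left(n,Y \right)} = \left(4 + n\right) \left(2 - 6\right) = \left(4 + n\right) \left(-4\right) = -16 - 4 n$)
$\sqrt{o + a{\left(103,138 \right)}} = \sqrt{3669 - 428} = \sqrt{3241}$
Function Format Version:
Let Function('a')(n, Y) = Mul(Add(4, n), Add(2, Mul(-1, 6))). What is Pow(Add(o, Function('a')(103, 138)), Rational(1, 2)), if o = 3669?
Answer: Pow(3241, Rational(1, 2)) ≈ 56.930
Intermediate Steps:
Function('a')(n, Y) = Add(-16, Mul(-4, n)) (Function('a')(n, Y) = Mul(Add(4, n), Add(2, -6)) = Mul(Add(4, n), -4) = Add(-16, Mul(-4, n)))
Pow(Add(o, Function('a')(103, 138)), Rational(1, 2)) = Pow(Add(3669, Add(-16, Mul(-4, 103))), Rational(1, 2)) = Pow(Add(3669, Add(-16, -412)), Rational(1, 2)) = Pow(Add(3669, -428), Rational(1, 2)) = Pow(3241, Rational(1, 2))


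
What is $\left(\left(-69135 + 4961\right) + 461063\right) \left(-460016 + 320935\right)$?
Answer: $-55199719009$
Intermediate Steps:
$\left(\left(-69135 + 4961\right) + 461063\right) \left(-460016 + 320935\right) = \left(-64174 + 461063\right) \left(-139081\right) = 396889 \left(-139081\right) = -55199719009$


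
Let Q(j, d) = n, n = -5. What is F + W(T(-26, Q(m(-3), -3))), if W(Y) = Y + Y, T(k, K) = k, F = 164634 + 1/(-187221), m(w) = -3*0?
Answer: 30813206621/187221 ≈ 1.6458e+5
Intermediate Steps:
m(w) = 0
Q(j, d) = -5
F = 30822942113/187221 (F = 164634 - 1/187221 = 30822942113/187221 ≈ 1.6463e+5)
W(Y) = 2*Y
F + W(T(-26, Q(m(-3), -3))) = 30822942113/187221 + 2*(-26) = 30822942113/187221 - 52 = 30813206621/187221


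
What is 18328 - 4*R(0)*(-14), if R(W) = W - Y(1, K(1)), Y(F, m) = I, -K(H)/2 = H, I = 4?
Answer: 18104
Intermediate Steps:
K(H) = -2*H
Y(F, m) = 4
R(W) = -4 + W (R(W) = W - 1*4 = W - 4 = -4 + W)
18328 - 4*R(0)*(-14) = 18328 - 4*(-4 + 0)*(-14) = 18328 - 4*(-4)*(-14) = 18328 + 16*(-14) = 18328 - 224 = 18104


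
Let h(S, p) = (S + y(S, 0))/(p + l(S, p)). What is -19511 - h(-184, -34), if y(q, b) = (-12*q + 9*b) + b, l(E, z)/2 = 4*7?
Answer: -19603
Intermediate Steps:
l(E, z) = 56 (l(E, z) = 2*(4*7) = 2*28 = 56)
y(q, b) = -12*q + 10*b
h(S, p) = -11*S/(56 + p) (h(S, p) = (S + (-12*S + 10*0))/(p + 56) = (S + (-12*S + 0))/(56 + p) = (S - 12*S)/(56 + p) = (-11*S)/(56 + p) = -11*S/(56 + p))
-19511 - h(-184, -34) = -19511 - (-11)*(-184)/(56 - 34) = -19511 - (-11)*(-184)/22 = -19511 - 1*92 = -19511 - 92 = -19603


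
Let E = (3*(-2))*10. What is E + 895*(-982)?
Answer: -878950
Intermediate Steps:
E = -60 (E = -6*10 = -60)
E + 895*(-982) = -60 + 895*(-982) = -60 - 878890 = -878950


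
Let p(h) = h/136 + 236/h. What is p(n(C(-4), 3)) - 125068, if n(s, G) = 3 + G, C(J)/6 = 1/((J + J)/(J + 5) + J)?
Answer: -25505839/204 ≈ -1.2503e+5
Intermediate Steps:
C(J) = 6/(J + 2*J/(5 + J)) (C(J) = 6/((J + J)/(J + 5) + J) = 6/((2*J)/(5 + J) + J) = 6/(2*J/(5 + J) + J) = 6/(J + 2*J/(5 + J)))
p(h) = 236/h + h/136 (p(h) = h*(1/136) + 236/h = h/136 + 236/h = 236/h + h/136)
p(n(C(-4), 3)) - 125068 = (236/(3 + 3) + (3 + 3)/136) - 125068 = (236/6 + (1/136)*6) - 125068 = (236*(⅙) + 3/68) - 125068 = (118/3 + 3/68) - 125068 = 8033/204 - 125068 = -25505839/204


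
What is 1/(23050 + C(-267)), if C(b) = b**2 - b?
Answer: 1/94606 ≈ 1.0570e-5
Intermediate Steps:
1/(23050 + C(-267)) = 1/(23050 - 267*(-1 - 267)) = 1/(23050 - 267*(-268)) = 1/(23050 + 71556) = 1/94606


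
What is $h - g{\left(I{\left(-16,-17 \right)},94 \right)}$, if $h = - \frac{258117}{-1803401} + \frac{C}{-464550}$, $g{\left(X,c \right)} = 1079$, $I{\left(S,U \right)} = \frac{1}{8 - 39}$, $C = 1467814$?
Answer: $- \frac{453240454181257}{418884967275} \approx -1082.0$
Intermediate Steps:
$I{\left(S,U \right)} = - \frac{1}{31}$ ($I{\left(S,U \right)} = \frac{1}{-31} = - \frac{1}{31}$)
$h = - \frac{1263574491532}{418884967275}$ ($h = - \frac{258117}{-1803401} + \frac{1467814}{-464550} = \left(-258117\right) \left(- \frac{1}{1803401}\right) + 1467814 \left(- \frac{1}{464550}\right) = \frac{258117}{1803401} - \frac{733907}{232275} = - \frac{1263574491532}{418884967275} \approx -3.0165$)
$h - g{\left(I{\left(-16,-17 \right)},94 \right)} = - \frac{1263574491532}{418884967275} - 1079 = - \frac{453240454181257}{418884967275}$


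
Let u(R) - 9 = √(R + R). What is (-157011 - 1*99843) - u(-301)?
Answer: -256863 - I*√602 ≈ -2.5686e+5 - 24.536*I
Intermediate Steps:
u(R) = 9 + √2*√R (u(R) = 9 + √(R + R) = 9 + √(2*R) = 9 + √2*√R)
(-157011 - 1*99843) - u(-301) = (-157011 - 1*99843) - (9 + √2*√(-301)) = (-157011 - 99843) - (9 + √2*(I*√301)) = -256854 - (9 + I*√602) = -256854 + (-9 - I*√602) = -256863 - I*√602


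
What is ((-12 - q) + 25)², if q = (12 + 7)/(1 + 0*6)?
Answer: 36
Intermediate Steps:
q = 19 (q = 19/(1 + 0) = 19/1 = 19*1 = 19)
((-12 - q) + 25)² = ((-12 - 1*19) + 25)² = ((-12 - 19) + 25)² = (-31 + 25)² = (-6)² = 36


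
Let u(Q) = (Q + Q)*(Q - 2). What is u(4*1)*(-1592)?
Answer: -25472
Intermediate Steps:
u(Q) = 2*Q*(-2 + Q) (u(Q) = (2*Q)*(-2 + Q) = 2*Q*(-2 + Q))
u(4*1)*(-1592) = (2*(4*1)*(-2 + 4*1))*(-1592) = (2*4*(-2 + 4))*(-1592) = (2*4*2)*(-1592) = 16*(-1592) = -25472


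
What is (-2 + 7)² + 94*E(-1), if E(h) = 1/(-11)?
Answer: 181/11 ≈ 16.455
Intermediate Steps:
E(h) = -1/11
(-2 + 7)² + 94*E(-1) = (-2 + 7)² + 94*(-1/11) = 5² - 94/11 = 25 - 94/11 = 181/11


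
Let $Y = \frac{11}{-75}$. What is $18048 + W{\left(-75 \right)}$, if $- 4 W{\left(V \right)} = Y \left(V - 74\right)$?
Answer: $\frac{5412761}{300} \approx 18043.0$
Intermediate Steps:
$Y = - \frac{11}{75}$ ($Y = 11 \left(- \frac{1}{75}\right) = - \frac{11}{75} \approx -0.14667$)
$W{\left(V \right)} = - \frac{407}{150} + \frac{11 V}{300}$ ($W{\left(V \right)} = - \frac{\left(- \frac{11}{75}\right) \left(V - 74\right)}{4} = - \frac{\left(- \frac{11}{75}\right) \left(-74 + V\right)}{4} = - \frac{\frac{814}{75} - \frac{11 V}{75}}{4} = - \frac{407}{150} + \frac{11 V}{300}$)
$18048 + W{\left(-75 \right)} = 18048 + \left(- \frac{407}{150} + \frac{11}{300} \left(-75\right)\right) = 18048 - \frac{1639}{300} = \frac{5412761}{300}$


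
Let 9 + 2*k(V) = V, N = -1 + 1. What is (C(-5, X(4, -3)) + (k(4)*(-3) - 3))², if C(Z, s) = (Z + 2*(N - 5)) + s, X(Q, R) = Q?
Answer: 169/4 ≈ 42.250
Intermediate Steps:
N = 0
k(V) = -9/2 + V/2
C(Z, s) = -10 + Z + s (C(Z, s) = (Z + 2*(0 - 5)) + s = (Z + 2*(-5)) + s = (Z - 10) + s = (-10 + Z) + s = -10 + Z + s)
(C(-5, X(4, -3)) + (k(4)*(-3) - 3))² = ((-10 - 5 + 4) + ((-9/2 + (½)*4)*(-3) - 3))² = (-11 + ((-9/2 + 2)*(-3) - 3))² = (-11 + (-5/2*(-3) - 3))² = (-11 + (15/2 - 3))² = (-11 + 9/2)² = (-13/2)² = 169/4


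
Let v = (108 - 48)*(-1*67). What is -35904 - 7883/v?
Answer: -144326197/4020 ≈ -35902.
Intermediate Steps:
v = -4020 (v = 60*(-67) = -4020)
-35904 - 7883/v = -35904 - 7883/(-4020) = -35904 - 7883*(-1/4020) = -35904 + 7883/4020 = -144326197/4020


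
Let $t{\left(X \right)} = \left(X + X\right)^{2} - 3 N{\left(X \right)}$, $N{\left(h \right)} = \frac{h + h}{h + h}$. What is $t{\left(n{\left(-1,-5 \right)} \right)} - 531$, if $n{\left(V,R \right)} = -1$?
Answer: $-530$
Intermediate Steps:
$N{\left(h \right)} = 1$ ($N{\left(h \right)} = \frac{2 h}{2 h} = 2 h \frac{1}{2 h} = 1$)
$t{\left(X \right)} = -3 + 4 X^{2}$ ($t{\left(X \right)} = \left(X + X\right)^{2} - 3 = \left(2 X\right)^{2} - 3 = 4 X^{2} - 3 = -3 + 4 X^{2}$)
$t{\left(n{\left(-1,-5 \right)} \right)} - 531 = \left(-3 + 4 \left(-1\right)^{2}\right) - 531 = \left(-3 + 4 \cdot 1\right) - 531 = \left(-3 + 4\right) - 531 = 1 - 531 = -530$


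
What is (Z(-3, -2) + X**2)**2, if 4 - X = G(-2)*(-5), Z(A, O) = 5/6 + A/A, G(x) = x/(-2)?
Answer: 247009/36 ≈ 6861.4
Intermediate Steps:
G(x) = -x/2 (G(x) = x*(-1/2) = -x/2)
Z(A, O) = 11/6 (Z(A, O) = 5*(1/6) + 1 = 5/6 + 1 = 11/6)
X = 9 (X = 4 - (-1/2*(-2))*(-5) = 4 - (-5) = 4 - 1*(-5) = 4 + 5 = 9)
(Z(-3, -2) + X**2)**2 = (11/6 + 9**2)**2 = (11/6 + 81)**2 = (497/6)**2 = 247009/36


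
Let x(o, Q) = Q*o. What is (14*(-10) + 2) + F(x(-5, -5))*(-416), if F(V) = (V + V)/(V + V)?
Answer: -554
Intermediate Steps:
F(V) = 1 (F(V) = (2*V)/((2*V)) = (2*V)*(1/(2*V)) = 1)
(14*(-10) + 2) + F(x(-5, -5))*(-416) = (14*(-10) + 2) + 1*(-416) = (-140 + 2) - 416 = -138 - 416 = -554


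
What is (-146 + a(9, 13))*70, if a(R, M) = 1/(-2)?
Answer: -10255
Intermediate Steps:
a(R, M) = -½ (a(R, M) = 1*(-½) = -½)
(-146 + a(9, 13))*70 = (-146 - ½)*70 = -293/2*70 = -10255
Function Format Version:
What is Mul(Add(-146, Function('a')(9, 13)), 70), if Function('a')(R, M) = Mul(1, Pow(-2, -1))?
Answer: -10255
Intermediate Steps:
Function('a')(R, M) = Rational(-1, 2) (Function('a')(R, M) = Mul(1, Rational(-1, 2)) = Rational(-1, 2))
Mul(Add(-146, Function('a')(9, 13)), 70) = Mul(Add(-146, Rational(-1, 2)), 70) = Mul(Rational(-293, 2), 70) = -10255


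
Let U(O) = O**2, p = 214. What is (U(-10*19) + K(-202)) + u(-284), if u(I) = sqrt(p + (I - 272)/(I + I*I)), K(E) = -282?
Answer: 35818 + sqrt(86395137959)/20093 ≈ 35833.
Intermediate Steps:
u(I) = sqrt(214 + (-272 + I)/(I + I**2)) (u(I) = sqrt(214 + (I - 272)/(I + I*I)) = sqrt(214 + (-272 + I)/(I + I**2)))
(U(-10*19) + K(-202)) + u(-284) = ((-10*19)**2 - 282) + sqrt((-272 - 284 + 214*(-284)*(1 - 284))/((-284)*(1 - 284))) = ((-190)**2 - 282) + sqrt(-1/284*(-272 - 284 + 214*(-284)*(-283))/(-283)) = (36100 - 282) + sqrt(-1/284*(-1/283)*(-272 - 284 + 17199608)) = 35818 + sqrt(-1/284*(-1/283)*17199052) = 35818 + sqrt(4299763/20093) = 35818 + sqrt(86395137959)/20093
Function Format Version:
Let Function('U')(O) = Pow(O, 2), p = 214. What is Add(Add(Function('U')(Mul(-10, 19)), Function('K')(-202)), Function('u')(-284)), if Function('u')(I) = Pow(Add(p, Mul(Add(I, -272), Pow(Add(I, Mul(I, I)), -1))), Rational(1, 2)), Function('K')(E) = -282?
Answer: Add(35818, Mul(Rational(1, 20093), Pow(86395137959, Rational(1, 2)))) ≈ 35833.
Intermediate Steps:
Function('u')(I) = Pow(Add(214, Mul(Pow(Add(I, Pow(I, 2)), -1), Add(-272, I))), Rational(1, 2)) (Function('u')(I) = Pow(Add(214, Mul(Add(I, -272), Pow(Add(I, Mul(I, I)), -1))), Rational(1, 2)) = Pow(Add(214, Mul(Add(-272, I), Pow(Add(I, Pow(I, 2)), -1))), Rational(1, 2)) = Pow(Add(214, Mul(Pow(Add(I, Pow(I, 2)), -1), Add(-272, I))), Rational(1, 2)))
Add(Add(Function('U')(Mul(-10, 19)), Function('K')(-202)), Function('u')(-284)) = Add(Add(Pow(Mul(-10, 19), 2), -282), Pow(Mul(Pow(-284, -1), Pow(Add(1, -284), -1), Add(-272, -284, Mul(214, -284, Add(1, -284)))), Rational(1, 2))) = Add(Add(Pow(-190, 2), -282), Pow(Mul(Rational(-1, 284), Pow(-283, -1), Add(-272, -284, Mul(214, -284, -283))), Rational(1, 2))) = Add(Add(36100, -282), Pow(Mul(Rational(-1, 284), Rational(-1, 283), Add(-272, -284, 17199608)), Rational(1, 2))) = Add(35818, Pow(Mul(Rational(-1, 284), Rational(-1, 283), 17199052), Rational(1, 2))) = Add(35818, Pow(Rational(4299763, 20093), Rational(1, 2))) = Add(35818, Mul(Rational(1, 20093), Pow(86395137959, Rational(1, 2))))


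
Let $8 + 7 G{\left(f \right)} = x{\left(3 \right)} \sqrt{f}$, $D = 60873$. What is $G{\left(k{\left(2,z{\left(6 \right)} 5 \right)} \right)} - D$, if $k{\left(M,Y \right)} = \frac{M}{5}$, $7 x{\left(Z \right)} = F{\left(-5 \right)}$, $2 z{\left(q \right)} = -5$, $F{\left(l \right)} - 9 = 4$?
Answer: $- \frac{426119}{7} + \frac{13 \sqrt{10}}{245} \approx -60874.0$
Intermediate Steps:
$F{\left(l \right)} = 13$ ($F{\left(l \right)} = 9 + 4 = 13$)
$z{\left(q \right)} = - \frac{5}{2}$ ($z{\left(q \right)} = \frac{1}{2} \left(-5\right) = - \frac{5}{2}$)
$x{\left(Z \right)} = \frac{13}{7}$ ($x{\left(Z \right)} = \frac{1}{7} \cdot 13 = \frac{13}{7}$)
$k{\left(M,Y \right)} = \frac{M}{5}$ ($k{\left(M,Y \right)} = M \frac{1}{5} = \frac{M}{5}$)
$G{\left(f \right)} = - \frac{8}{7} + \frac{13 \sqrt{f}}{49}$ ($G{\left(f \right)} = - \frac{8}{7} + \frac{\frac{13}{7} \sqrt{f}}{7} = - \frac{8}{7} + \frac{13 \sqrt{f}}{49}$)
$G{\left(k{\left(2,z{\left(6 \right)} 5 \right)} \right)} - D = \left(- \frac{8}{7} + \frac{13 \sqrt{\frac{1}{5} \cdot 2}}{49}\right) - 60873 = \left(- \frac{8}{7} + \frac{13 \sqrt{\frac{2}{5}}}{49}\right) - 60873 = \left(- \frac{8}{7} + \frac{13 \frac{\sqrt{10}}{5}}{49}\right) - 60873 = \left(- \frac{8}{7} + \frac{13 \sqrt{10}}{245}\right) - 60873 = - \frac{426119}{7} + \frac{13 \sqrt{10}}{245}$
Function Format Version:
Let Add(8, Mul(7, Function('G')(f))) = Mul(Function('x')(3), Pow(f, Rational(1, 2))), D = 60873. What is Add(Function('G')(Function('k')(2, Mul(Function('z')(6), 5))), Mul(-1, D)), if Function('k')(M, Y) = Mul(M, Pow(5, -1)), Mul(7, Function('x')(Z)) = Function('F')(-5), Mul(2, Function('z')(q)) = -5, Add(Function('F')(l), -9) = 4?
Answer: Add(Rational(-426119, 7), Mul(Rational(13, 245), Pow(10, Rational(1, 2)))) ≈ -60874.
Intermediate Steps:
Function('F')(l) = 13 (Function('F')(l) = Add(9, 4) = 13)
Function('z')(q) = Rational(-5, 2) (Function('z')(q) = Mul(Rational(1, 2), -5) = Rational(-5, 2))
Function('x')(Z) = Rational(13, 7) (Function('x')(Z) = Mul(Rational(1, 7), 13) = Rational(13, 7))
Function('k')(M, Y) = Mul(Rational(1, 5), M) (Function('k')(M, Y) = Mul(M, Rational(1, 5)) = Mul(Rational(1, 5), M))
Function('G')(f) = Add(Rational(-8, 7), Mul(Rational(13, 49), Pow(f, Rational(1, 2)))) (Function('G')(f) = Add(Rational(-8, 7), Mul(Rational(1, 7), Mul(Rational(13, 7), Pow(f, Rational(1, 2))))) = Add(Rational(-8, 7), Mul(Rational(13, 49), Pow(f, Rational(1, 2)))))
Add(Function('G')(Function('k')(2, Mul(Function('z')(6), 5))), Mul(-1, D)) = Add(Add(Rational(-8, 7), Mul(Rational(13, 49), Pow(Mul(Rational(1, 5), 2), Rational(1, 2)))), Mul(-1, 60873)) = Add(Add(Rational(-8, 7), Mul(Rational(13, 49), Pow(Rational(2, 5), Rational(1, 2)))), -60873) = Add(Add(Rational(-8, 7), Mul(Rational(13, 49), Mul(Rational(1, 5), Pow(10, Rational(1, 2))))), -60873) = Add(Add(Rational(-8, 7), Mul(Rational(13, 245), Pow(10, Rational(1, 2)))), -60873) = Add(Rational(-426119, 7), Mul(Rational(13, 245), Pow(10, Rational(1, 2))))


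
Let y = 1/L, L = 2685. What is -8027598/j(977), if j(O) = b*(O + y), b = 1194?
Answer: -3592350105/522025954 ≈ -6.8816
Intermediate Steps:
y = 1/2685 ≈ 0.00037244
j(O) = 398/895 + 1194*O (j(O) = 1194*(O + 1/2685) = 1194*(1/2685 + O) = 398/895 + 1194*O)
-8027598/j(977) = -8027598/(398/895 + 1194*977) = -8027598/(398/895 + 1166538) = -8027598/1044051908/895 = -8027598*895/1044051908 = -3592350105/522025954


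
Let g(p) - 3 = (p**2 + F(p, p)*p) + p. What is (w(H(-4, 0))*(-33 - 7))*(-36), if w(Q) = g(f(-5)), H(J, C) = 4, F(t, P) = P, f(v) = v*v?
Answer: 1840320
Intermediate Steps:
f(v) = v**2
g(p) = 3 + p + 2*p**2 (g(p) = 3 + ((p**2 + p*p) + p) = 3 + ((p**2 + p**2) + p) = 3 + (2*p**2 + p) = 3 + (p + 2*p**2) = 3 + p + 2*p**2)
w(Q) = 1278 (w(Q) = 3 + (-5)**2 + 2*((-5)**2)**2 = 3 + 25 + 2*25**2 = 3 + 25 + 2*625 = 3 + 25 + 1250 = 1278)
(w(H(-4, 0))*(-33 - 7))*(-36) = (1278*(-33 - 7))*(-36) = (1278*(-40))*(-36) = -51120*(-36) = 1840320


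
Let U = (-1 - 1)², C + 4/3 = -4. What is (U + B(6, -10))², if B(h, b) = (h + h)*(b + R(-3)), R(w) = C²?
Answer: 456976/9 ≈ 50775.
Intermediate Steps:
C = -16/3 (C = -4/3 - 4 = -16/3 ≈ -5.3333)
R(w) = 256/9 (R(w) = (-16/3)² = 256/9)
B(h, b) = 2*h*(256/9 + b) (B(h, b) = (h + h)*(b + 256/9) = (2*h)*(256/9 + b) = 2*h*(256/9 + b))
U = 4 (U = (-2)² = 4)
(U + B(6, -10))² = (4 + (2/9)*6*(256 + 9*(-10)))² = (4 + (2/9)*6*(256 - 90))² = (4 + (2/9)*6*166)² = (4 + 664/3)² = (676/3)² = 456976/9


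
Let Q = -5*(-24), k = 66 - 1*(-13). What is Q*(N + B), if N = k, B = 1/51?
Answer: 161200/17 ≈ 9482.4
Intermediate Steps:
B = 1/51 ≈ 0.019608
k = 79 (k = 66 + 13 = 79)
Q = 120
N = 79
Q*(N + B) = 120*(79 + 1/51) = 120*(4030/51) = 161200/17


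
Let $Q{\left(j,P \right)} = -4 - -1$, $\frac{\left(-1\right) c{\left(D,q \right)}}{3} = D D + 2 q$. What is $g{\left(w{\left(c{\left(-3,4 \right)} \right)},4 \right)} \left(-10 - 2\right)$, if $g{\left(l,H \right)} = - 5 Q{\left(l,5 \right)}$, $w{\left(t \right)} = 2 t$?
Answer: $-180$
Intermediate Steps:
$c{\left(D,q \right)} = - 6 q - 3 D^{2}$ ($c{\left(D,q \right)} = - 3 \left(D D + 2 q\right) = - 3 \left(D^{2} + 2 q\right) = - 6 q - 3 D^{2}$)
$Q{\left(j,P \right)} = -3$ ($Q{\left(j,P \right)} = -4 + 1 = -3$)
$g{\left(l,H \right)} = 15$ ($g{\left(l,H \right)} = \left(-5\right) \left(-3\right) = 15$)
$g{\left(w{\left(c{\left(-3,4 \right)} \right)},4 \right)} \left(-10 - 2\right) = 15 \left(-10 - 2\right) = 15 \left(-12\right) = -180$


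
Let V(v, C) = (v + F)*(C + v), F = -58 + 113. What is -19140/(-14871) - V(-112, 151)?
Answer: 11025791/4957 ≈ 2224.3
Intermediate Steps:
F = 55
V(v, C) = (55 + v)*(C + v) (V(v, C) = (v + 55)*(C + v) = (55 + v)*(C + v))
-19140/(-14871) - V(-112, 151) = -19140/(-14871) - ((-112)² + 55*151 + 55*(-112) + 151*(-112)) = -19140*(-1/14871) - (12544 + 8305 - 6160 - 16912) = 6380/4957 - 1*(-2223) = 6380/4957 + 2223 = 11025791/4957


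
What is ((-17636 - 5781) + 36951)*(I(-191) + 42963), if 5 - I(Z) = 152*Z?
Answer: 974448000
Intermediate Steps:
I(Z) = 5 - 152*Z
((-17636 - 5781) + 36951)*(I(-191) + 42963) = ((-17636 - 5781) + 36951)*((5 - 152*(-191)) + 42963) = (-23417 + 36951)*((5 + 29032) + 42963) = 13534*(29037 + 42963) = 13534*72000 = 974448000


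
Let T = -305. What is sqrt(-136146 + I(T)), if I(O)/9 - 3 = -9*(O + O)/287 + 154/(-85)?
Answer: I*sqrt(80913846758115)/24395 ≈ 368.73*I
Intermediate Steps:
I(O) = 909/85 - 162*O/287 (I(O) = 27 + 9*(-9*(O + O)/287 + 154/(-85)) = 27 + 9*(-18*O*(1/287) + 154*(-1/85)) = 27 + 9*(-18*O*(1/287) - 154/85) = 27 + 9*(-18*O/287 - 154/85) = 27 + 9*(-154/85 - 18*O/287) = 27 + (-1386/85 - 162*O/287) = 909/85 - 162*O/287)
sqrt(-136146 + I(T)) = sqrt(-136146 + (909/85 - 162/287*(-305))) = sqrt(-136146 + (909/85 + 49410/287)) = sqrt(-136146 + 4460733/24395) = sqrt(-3316820937/24395) = I*sqrt(80913846758115)/24395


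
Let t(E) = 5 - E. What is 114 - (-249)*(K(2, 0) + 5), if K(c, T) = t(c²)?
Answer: 1608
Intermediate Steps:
K(c, T) = 5 - c²
114 - (-249)*(K(2, 0) + 5) = 114 - (-249)*((5 - 1*2²) + 5) = 114 - (-249)*((5 - 1*4) + 5) = 114 - (-249)*((5 - 4) + 5) = 114 - (-249)*(1 + 5) = 114 - (-249)*6 = 114 - 83*(-18) = 114 + 1494 = 1608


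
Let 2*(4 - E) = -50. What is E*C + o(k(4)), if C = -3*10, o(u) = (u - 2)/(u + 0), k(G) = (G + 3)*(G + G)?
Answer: -24333/28 ≈ -869.04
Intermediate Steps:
k(G) = 2*G*(3 + G) (k(G) = (3 + G)*(2*G) = 2*G*(3 + G))
o(u) = (-2 + u)/u
C = -30
E = 29 (E = 4 - ½*(-50) = 4 + 25 = 29)
E*C + o(k(4)) = 29*(-30) + (-2 + 2*4*(3 + 4))/((2*4*(3 + 4))) = -870 + (-2 + 2*4*7)/((2*4*7)) = -870 + (-2 + 56)/56 = -870 + (1/56)*54 = -870 + 27/28 = -24333/28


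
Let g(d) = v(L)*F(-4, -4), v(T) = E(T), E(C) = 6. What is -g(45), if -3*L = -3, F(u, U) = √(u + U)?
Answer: -12*I*√2 ≈ -16.971*I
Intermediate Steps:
F(u, U) = √(U + u)
L = 1 (L = -⅓*(-3) = 1)
v(T) = 6
g(d) = 12*I*√2 (g(d) = 6*√(-4 - 4) = 6*√(-8) = 6*(2*I*√2) = 12*I*√2)
-g(45) = -12*I*√2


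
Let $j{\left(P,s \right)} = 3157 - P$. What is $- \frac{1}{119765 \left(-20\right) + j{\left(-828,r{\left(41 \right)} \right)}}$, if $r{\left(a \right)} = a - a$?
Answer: $\frac{1}{2391315} \approx 4.1818 \cdot 10^{-7}$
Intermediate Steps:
$r{\left(a \right)} = 0$
$- \frac{1}{119765 \left(-20\right) + j{\left(-828,r{\left(41 \right)} \right)}} = - \frac{1}{119765 \left(-20\right) + \left(3157 - -828\right)} = - \frac{1}{-2395300 + \left(3157 + 828\right)} = - \frac{1}{-2395300 + 3985} = - \frac{1}{-2391315} = \left(-1\right) \left(- \frac{1}{2391315}\right) = \frac{1}{2391315}$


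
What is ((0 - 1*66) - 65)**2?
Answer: 17161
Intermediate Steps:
((0 - 1*66) - 65)**2 = ((0 - 66) - 65)**2 = (-66 - 65)**2 = (-131)**2 = 17161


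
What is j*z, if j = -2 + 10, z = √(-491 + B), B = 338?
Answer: 24*I*√17 ≈ 98.955*I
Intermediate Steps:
z = 3*I*√17 (z = √(-491 + 338) = √(-153) = 3*I*√17 ≈ 12.369*I)
j = 8
j*z = 8*(3*I*√17) = 24*I*√17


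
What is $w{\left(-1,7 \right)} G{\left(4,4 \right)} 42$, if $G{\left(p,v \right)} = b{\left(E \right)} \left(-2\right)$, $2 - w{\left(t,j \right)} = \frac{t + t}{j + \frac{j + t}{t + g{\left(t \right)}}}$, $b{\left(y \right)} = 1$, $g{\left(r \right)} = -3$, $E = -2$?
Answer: $- \frac{2184}{11} \approx -198.55$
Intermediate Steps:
$w{\left(t,j \right)} = 2 - \frac{2 t}{j + \frac{j + t}{-3 + t}}$ ($w{\left(t,j \right)} = 2 - \frac{t + t}{j + \frac{j + t}{t - 3}} = 2 - \frac{2 t}{j + \frac{j + t}{-3 + t}}$)
$G{\left(p,v \right)} = -2$ ($G{\left(p,v \right)} = 1 \left(-2\right) = -2$)
$w{\left(-1,7 \right)} G{\left(4,4 \right)} 42 = \frac{2 \left(- \left(-1\right)^{2} - 14 + 4 \left(-1\right) + 7 \left(-1\right)\right)}{-1 - 14 + 7 \left(-1\right)} \left(-2\right) 42 = \frac{2 \left(\left(-1\right) 1 - 14 - 4 - 7\right)}{-1 - 14 - 7} \left(-2\right) 42 = \frac{2 \left(-1 - 14 - 4 - 7\right)}{-22} \left(-2\right) 42 = 2 \left(- \frac{1}{22}\right) \left(-26\right) \left(-2\right) 42 = \frac{26}{11} \left(-2\right) 42 = \left(- \frac{52}{11}\right) 42 = - \frac{2184}{11}$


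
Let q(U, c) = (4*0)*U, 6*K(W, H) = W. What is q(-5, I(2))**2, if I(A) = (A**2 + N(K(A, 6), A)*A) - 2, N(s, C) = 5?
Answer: 0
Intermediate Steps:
K(W, H) = W/6
I(A) = -2 + A**2 + 5*A (I(A) = (A**2 + 5*A) - 2 = -2 + A**2 + 5*A)
q(U, c) = 0 (q(U, c) = 0*U = 0)
q(-5, I(2))**2 = 0**2 = 0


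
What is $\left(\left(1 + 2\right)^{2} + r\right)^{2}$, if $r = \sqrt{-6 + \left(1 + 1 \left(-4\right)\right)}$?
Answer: $72 + 54 i \approx 72.0 + 54.0 i$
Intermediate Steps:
$r = 3 i$ ($r = \sqrt{-6 + \left(1 - 4\right)} = \sqrt{-6 - 3} = \sqrt{-9} = 3 i \approx 3.0 i$)
$\left(\left(1 + 2\right)^{2} + r\right)^{2} = \left(\left(1 + 2\right)^{2} + 3 i\right)^{2} = \left(3^{2} + 3 i\right)^{2} = \left(9 + 3 i\right)^{2}$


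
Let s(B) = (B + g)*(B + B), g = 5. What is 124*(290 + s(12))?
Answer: 86552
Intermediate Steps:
s(B) = 2*B*(5 + B) (s(B) = (B + 5)*(B + B) = (5 + B)*(2*B) = 2*B*(5 + B))
124*(290 + s(12)) = 124*(290 + 2*12*(5 + 12)) = 124*(290 + 2*12*17) = 124*(290 + 408) = 124*698 = 86552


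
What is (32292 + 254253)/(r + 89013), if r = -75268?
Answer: 57309/2749 ≈ 20.847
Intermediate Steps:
(32292 + 254253)/(r + 89013) = (32292 + 254253)/(-75268 + 89013) = 286545/13745 = 286545*(1/13745) = 57309/2749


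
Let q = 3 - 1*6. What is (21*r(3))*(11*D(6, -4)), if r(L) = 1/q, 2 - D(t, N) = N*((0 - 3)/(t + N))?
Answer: 308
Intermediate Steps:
q = -3 (q = 3 - 6 = -3)
D(t, N) = 2 + 3*N/(N + t) (D(t, N) = 2 - N*(0 - 3)/(t + N) = 2 - N*(-3/(N + t)) = 2 - (-3)*N/(N + t) = 2 + 3*N/(N + t))
r(L) = -1/3 (r(L) = 1/(-3) = -1/3)
(21*r(3))*(11*D(6, -4)) = (21*(-1/3))*(11*((2*6 + 5*(-4))/(-4 + 6))) = -77*(12 - 20)/2 = -77*(1/2)*(-8) = -77*(-4) = -7*(-44) = 308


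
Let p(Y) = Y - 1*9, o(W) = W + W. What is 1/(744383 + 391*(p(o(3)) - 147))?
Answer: 1/685733 ≈ 1.4583e-6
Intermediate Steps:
o(W) = 2*W
p(Y) = -9 + Y (p(Y) = Y - 9 = -9 + Y)
1/(744383 + 391*(p(o(3)) - 147)) = 1/(744383 + 391*((-9 + 2*3) - 147)) = 1/(744383 + 391*((-9 + 6) - 147)) = 1/(744383 + 391*(-3 - 147)) = 1/(744383 + 391*(-150)) = 1/(744383 - 58650) = 1/685733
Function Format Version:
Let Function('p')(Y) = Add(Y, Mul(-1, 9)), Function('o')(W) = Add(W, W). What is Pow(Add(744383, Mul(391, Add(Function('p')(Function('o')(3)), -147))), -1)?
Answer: Rational(1, 685733) ≈ 1.4583e-6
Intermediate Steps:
Function('o')(W) = Mul(2, W)
Function('p')(Y) = Add(-9, Y) (Function('p')(Y) = Add(Y, -9) = Add(-9, Y))
Pow(Add(744383, Mul(391, Add(Function('p')(Function('o')(3)), -147))), -1) = Pow(Add(744383, Mul(391, Add(Add(-9, Mul(2, 3)), -147))), -1) = Pow(Add(744383, Mul(391, Add(Add(-9, 6), -147))), -1) = Pow(Add(744383, Mul(391, Add(-3, -147))), -1) = Pow(Add(744383, Mul(391, -150)), -1) = Pow(Add(744383, -58650), -1) = Pow(685733, -1) = Rational(1, 685733)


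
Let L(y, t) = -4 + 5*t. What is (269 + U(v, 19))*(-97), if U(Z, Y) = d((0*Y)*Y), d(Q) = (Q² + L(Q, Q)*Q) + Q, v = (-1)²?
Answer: -26093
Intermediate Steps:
v = 1
d(Q) = Q + Q² + Q*(-4 + 5*Q) (d(Q) = (Q² + (-4 + 5*Q)*Q) + Q = (Q² + Q*(-4 + 5*Q)) + Q = Q + Q² + Q*(-4 + 5*Q))
U(Z, Y) = 0 (U(Z, Y) = 3*((0*Y)*Y)*(-1 + 2*((0*Y)*Y)) = 3*(0*Y)*(-1 + 2*(0*Y)) = 3*0*(-1 + 2*0) = 3*0*(-1 + 0) = 3*0*(-1) = 0)
(269 + U(v, 19))*(-97) = (269 + 0)*(-97) = 269*(-97) = -26093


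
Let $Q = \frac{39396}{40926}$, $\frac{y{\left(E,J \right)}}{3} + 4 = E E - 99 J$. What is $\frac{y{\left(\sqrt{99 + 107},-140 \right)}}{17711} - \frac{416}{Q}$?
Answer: $- \frac{280778690}{653317} \approx -429.77$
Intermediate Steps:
$y{\left(E,J \right)} = -12 - 297 J + 3 E^{2}$ ($y{\left(E,J \right)} = -12 + 3 \left(E E - 99 J\right) = -12 + 3 \left(E^{2} - 99 J\right) = -12 + \left(- 297 J + 3 E^{2}\right) = -12 - 297 J + 3 E^{2}$)
$Q = \frac{6566}{6821}$ ($Q = 39396 \cdot \frac{1}{40926} = \frac{6566}{6821} \approx 0.96262$)
$\frac{y{\left(\sqrt{99 + 107},-140 \right)}}{17711} - \frac{416}{Q} = \frac{-12 - -41580 + 3 \left(\sqrt{99 + 107}\right)^{2}}{17711} - \frac{416}{\frac{6566}{6821}} = \left(-12 + 41580 + 3 \left(\sqrt{206}\right)^{2}\right) \frac{1}{17711} - \frac{1418768}{3283} = \left(-12 + 41580 + 3 \cdot 206\right) \frac{1}{17711} - \frac{1418768}{3283} = \left(-12 + 41580 + 618\right) \frac{1}{17711} - \frac{1418768}{3283} = 42186 \cdot \frac{1}{17711} - \frac{1418768}{3283} = \frac{474}{199} - \frac{1418768}{3283} = - \frac{280778690}{653317}$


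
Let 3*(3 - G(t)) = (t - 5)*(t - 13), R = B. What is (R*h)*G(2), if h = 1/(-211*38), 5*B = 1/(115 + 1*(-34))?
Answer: 4/1623645 ≈ 2.4636e-6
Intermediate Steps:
B = 1/405 (B = 1/(5*(115 + 1*(-34))) = 1/(5*(115 - 34)) = (1/5)/81 = (1/5)*(1/81) = 1/405 ≈ 0.0024691)
R = 1/405 ≈ 0.0024691
G(t) = 3 - (-13 + t)*(-5 + t)/3 (G(t) = 3 - (t - 5)*(t - 13)/3 = 3 - (-5 + t)*(-13 + t)/3 = 3 - (-13 + t)*(-5 + t)/3)
h = -1/8018 (h = -1/211*1/38 = -1/8018 ≈ -0.00012472)
(R*h)*G(2) = ((1/405)*(-1/8018))*(-56/3 + 6*2 - 1/3*2**2) = -(-56/3 + 12 - 1/3*4)/3247290 = -(-56/3 + 12 - 4/3)/3247290 = -1/3247290*(-8) = 4/1623645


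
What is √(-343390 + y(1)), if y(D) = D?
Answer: I*√343389 ≈ 585.99*I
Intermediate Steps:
√(-343390 + y(1)) = √(-343390 + 1) = √(-343389) = I*√343389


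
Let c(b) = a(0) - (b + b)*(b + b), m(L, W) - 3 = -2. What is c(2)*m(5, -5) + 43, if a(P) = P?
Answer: 27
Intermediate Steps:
m(L, W) = 1 (m(L, W) = 3 - 2 = 1)
c(b) = -4*b**2 (c(b) = 0 - (b + b)*(b + b) = 0 - 2*b*2*b = 0 - 4*b**2 = -4*b**2)
c(2)*m(5, -5) + 43 = -4*2**2*1 + 43 = -4*4*1 + 43 = -16*1 + 43 = -16 + 43 = 27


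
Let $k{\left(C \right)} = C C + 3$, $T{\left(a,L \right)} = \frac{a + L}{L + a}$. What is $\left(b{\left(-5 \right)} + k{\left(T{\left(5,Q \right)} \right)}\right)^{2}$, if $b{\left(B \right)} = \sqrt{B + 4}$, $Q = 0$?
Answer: $\left(4 + i\right)^{2} \approx 15.0 + 8.0 i$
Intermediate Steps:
$b{\left(B \right)} = \sqrt{4 + B}$
$T{\left(a,L \right)} = 1$ ($T{\left(a,L \right)} = \frac{L + a}{L + a} = 1$)
$k{\left(C \right)} = 3 + C^{2}$ ($k{\left(C \right)} = C^{2} + 3 = 3 + C^{2}$)
$\left(b{\left(-5 \right)} + k{\left(T{\left(5,Q \right)} \right)}\right)^{2} = \left(\sqrt{4 - 5} + \left(3 + 1^{2}\right)\right)^{2} = \left(\sqrt{-1} + \left(3 + 1\right)\right)^{2} = \left(i + 4\right)^{2} = \left(4 + i\right)^{2}$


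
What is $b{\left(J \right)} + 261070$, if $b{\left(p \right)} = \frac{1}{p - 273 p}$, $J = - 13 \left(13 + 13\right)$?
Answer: $\frac{24001731521}{91936} \approx 2.6107 \cdot 10^{5}$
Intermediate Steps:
$J = -338$ ($J = \left(-13\right) 26 = -338$)
$b{\left(p \right)} = - \frac{1}{272 p}$ ($b{\left(p \right)} = \frac{1}{\left(-272\right) p} = - \frac{1}{272 p}$)
$b{\left(J \right)} + 261070 = - \frac{1}{272 \left(-338\right)} + 261070 = \left(- \frac{1}{272}\right) \left(- \frac{1}{338}\right) + 261070 = \frac{1}{91936} + 261070 = \frac{24001731521}{91936}$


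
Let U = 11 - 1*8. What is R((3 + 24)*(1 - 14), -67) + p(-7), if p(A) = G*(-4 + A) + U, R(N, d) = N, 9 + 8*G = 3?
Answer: -1359/4 ≈ -339.75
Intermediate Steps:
G = -¾ (G = -9/8 + (⅛)*3 = -9/8 + 3/8 = -¾ ≈ -0.75000)
U = 3 (U = 11 - 8 = 3)
p(A) = 6 - 3*A/4 (p(A) = -3*(-4 + A)/4 + 3 = (3 - 3*A/4) + 3 = 6 - 3*A/4)
R((3 + 24)*(1 - 14), -67) + p(-7) = (3 + 24)*(1 - 14) + (6 - ¾*(-7)) = 27*(-13) + (6 + 21/4) = -351 + 45/4 = -1359/4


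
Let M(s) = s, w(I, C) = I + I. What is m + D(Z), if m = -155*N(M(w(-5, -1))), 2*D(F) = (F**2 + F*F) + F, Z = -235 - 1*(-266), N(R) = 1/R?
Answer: 992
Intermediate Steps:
w(I, C) = 2*I
Z = 31 (Z = -235 + 266 = 31)
D(F) = F**2 + F/2 (D(F) = ((F**2 + F*F) + F)/2 = ((F**2 + F**2) + F)/2 = (2*F**2 + F)/2 = (F + 2*F**2)/2 = F**2 + F/2)
m = 31/2 (m = -155/(2*(-5)) = -155/(-10) = -155*(-1/10) = 31/2 ≈ 15.500)
m + D(Z) = 31/2 + 31*(1/2 + 31) = 31/2 + 31*(63/2) = 31/2 + 1953/2 = 992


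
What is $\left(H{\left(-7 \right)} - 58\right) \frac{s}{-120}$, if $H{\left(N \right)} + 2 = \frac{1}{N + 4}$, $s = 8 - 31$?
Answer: $- \frac{4163}{360} \approx -11.564$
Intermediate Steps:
$s = -23$ ($s = 8 - 31 = -23$)
$H{\left(N \right)} = -2 + \frac{1}{4 + N}$ ($H{\left(N \right)} = -2 + \frac{1}{N + 4} = -2 + \frac{1}{4 + N}$)
$\left(H{\left(-7 \right)} - 58\right) \frac{s}{-120} = \left(\frac{-7 - -14}{4 - 7} - 58\right) \left(- \frac{23}{-120}\right) = \left(\frac{-7 + 14}{-3} - 58\right) \left(\left(-23\right) \left(- \frac{1}{120}\right)\right) = \left(\left(- \frac{1}{3}\right) 7 - 58\right) \frac{23}{120} = \left(- \frac{7}{3} - 58\right) \frac{23}{120} = \left(- \frac{181}{3}\right) \frac{23}{120} = - \frac{4163}{360}$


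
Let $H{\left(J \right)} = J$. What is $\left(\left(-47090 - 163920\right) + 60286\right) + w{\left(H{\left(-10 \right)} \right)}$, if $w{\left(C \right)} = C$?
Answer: $-150734$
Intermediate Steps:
$\left(\left(-47090 - 163920\right) + 60286\right) + w{\left(H{\left(-10 \right)} \right)} = \left(\left(-47090 - 163920\right) + 60286\right) - 10 = \left(-211010 + 60286\right) - 10 = -150724 - 10 = -150734$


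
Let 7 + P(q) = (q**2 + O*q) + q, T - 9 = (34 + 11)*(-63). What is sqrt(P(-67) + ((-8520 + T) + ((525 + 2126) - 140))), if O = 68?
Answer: 4*I*sqrt(561) ≈ 94.742*I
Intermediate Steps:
T = -2826 (T = 9 + (34 + 11)*(-63) = 9 + 45*(-63) = 9 - 2835 = -2826)
P(q) = -7 + q**2 + 69*q (P(q) = -7 + ((q**2 + 68*q) + q) = -7 + (q**2 + 69*q) = -7 + q**2 + 69*q)
sqrt(P(-67) + ((-8520 + T) + ((525 + 2126) - 140))) = sqrt((-7 + (-67)**2 + 69*(-67)) + ((-8520 - 2826) + ((525 + 2126) - 140))) = sqrt((-7 + 4489 - 4623) + (-11346 + (2651 - 140))) = sqrt(-141 + (-11346 + 2511)) = sqrt(-141 - 8835) = sqrt(-8976) = 4*I*sqrt(561)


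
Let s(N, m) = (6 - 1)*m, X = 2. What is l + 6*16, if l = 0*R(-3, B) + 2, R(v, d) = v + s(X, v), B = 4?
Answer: 98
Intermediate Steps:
s(N, m) = 5*m
R(v, d) = 6*v (R(v, d) = v + 5*v = 6*v)
l = 2 (l = 0*(6*(-3)) + 2 = 0*(-18) + 2 = 0 + 2 = 2)
l + 6*16 = 2 + 6*16 = 2 + 96 = 98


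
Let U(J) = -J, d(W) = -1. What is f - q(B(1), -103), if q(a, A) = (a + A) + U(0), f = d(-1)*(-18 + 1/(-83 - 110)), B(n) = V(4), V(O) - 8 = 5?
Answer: 20845/193 ≈ 108.01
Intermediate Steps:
V(O) = 13 (V(O) = 8 + 5 = 13)
B(n) = 13
f = 3475/193 (f = -(-18 + 1/(-83 - 110)) = -(-18 + 1/(-193)) = -(-18 - 1/193) = -1*(-3475/193) = 3475/193 ≈ 18.005)
q(a, A) = A + a (q(a, A) = (a + A) - 1*0 = (A + a) + 0 = A + a)
f - q(B(1), -103) = 3475/193 - (-103 + 13) = 3475/193 - 1*(-90) = 3475/193 + 90 = 20845/193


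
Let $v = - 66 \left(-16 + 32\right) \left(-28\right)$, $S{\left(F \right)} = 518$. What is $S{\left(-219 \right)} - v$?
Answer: $-29050$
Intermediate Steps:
$v = 29568$ ($v = \left(-66\right) 16 \left(-28\right) = \left(-1056\right) \left(-28\right) = 29568$)
$S{\left(-219 \right)} - v = 518 - 29568 = -29050$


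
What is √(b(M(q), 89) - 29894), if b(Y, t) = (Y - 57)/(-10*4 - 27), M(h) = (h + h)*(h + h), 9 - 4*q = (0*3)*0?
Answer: 13*I*√3176135/134 ≈ 172.9*I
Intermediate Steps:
q = 9/4 (q = 9/4 - 0*3*0/4 = 9/4 - 0*0 = 9/4 - ¼*0 = 9/4 + 0 = 9/4 ≈ 2.2500)
M(h) = 4*h² (M(h) = (2*h)*(2*h) = 4*h²)
b(Y, t) = 57/67 - Y/67 (b(Y, t) = (-57 + Y)/(-40 - 27) = (-57 + Y)/(-67) = (-57 + Y)*(-1/67) = 57/67 - Y/67)
√(b(M(q), 89) - 29894) = √((57/67 - 4*(9/4)²/67) - 29894) = √((57/67 - 4*81/(67*16)) - 29894) = √((57/67 - 1/67*81/4) - 29894) = √((57/67 - 81/268) - 29894) = √(147/268 - 29894) = √(-8011445/268) = 13*I*√3176135/134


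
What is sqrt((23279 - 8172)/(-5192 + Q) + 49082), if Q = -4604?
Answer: 7*sqrt(24029796165)/4898 ≈ 221.54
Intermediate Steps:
sqrt((23279 - 8172)/(-5192 + Q) + 49082) = sqrt((23279 - 8172)/(-5192 - 4604) + 49082) = sqrt(15107/(-9796) + 49082) = sqrt(15107*(-1/9796) + 49082) = sqrt(-15107/9796 + 49082) = sqrt(480792165/9796) = 7*sqrt(24029796165)/4898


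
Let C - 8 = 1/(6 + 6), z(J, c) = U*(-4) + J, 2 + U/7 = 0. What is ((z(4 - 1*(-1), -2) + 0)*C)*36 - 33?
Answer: 17718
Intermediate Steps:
U = -14 (U = -14 + 7*0 = -14 + 0 = -14)
z(J, c) = 56 + J (z(J, c) = -14*(-4) + J = 56 + J)
C = 97/12 (C = 8 + 1/(6 + 6) = 8 + 1/12 = 97/12 ≈ 8.0833)
((z(4 - 1*(-1), -2) + 0)*C)*36 - 33 = (((56 + (4 - 1*(-1))) + 0)*(97/12))*36 - 33 = (((56 + (4 + 1)) + 0)*(97/12))*36 - 33 = (((56 + 5) + 0)*(97/12))*36 - 33 = ((61 + 0)*(97/12))*36 - 33 = (61*(97/12))*36 - 33 = (5917/12)*36 - 33 = 17751 - 33 = 17718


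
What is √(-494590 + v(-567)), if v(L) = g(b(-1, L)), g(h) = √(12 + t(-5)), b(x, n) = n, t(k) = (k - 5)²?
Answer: √(-494590 + 4*√7) ≈ 703.26*I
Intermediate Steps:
t(k) = (-5 + k)²
g(h) = 4*√7 (g(h) = √(12 + (-5 - 5)²) = √(12 + (-10)²) = √(12 + 100) = √112 = 4*√7)
v(L) = 4*√7
√(-494590 + v(-567)) = √(-494590 + 4*√7)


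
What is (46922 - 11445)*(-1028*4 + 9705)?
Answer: 198422861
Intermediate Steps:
(46922 - 11445)*(-1028*4 + 9705) = 35477*(-4112 + 9705) = 35477*5593 = 198422861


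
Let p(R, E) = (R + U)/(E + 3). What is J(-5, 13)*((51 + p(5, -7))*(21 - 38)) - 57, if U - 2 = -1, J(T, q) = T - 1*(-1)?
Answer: 3309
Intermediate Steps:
J(T, q) = 1 + T (J(T, q) = T + 1 = 1 + T)
U = 1 (U = 2 - 1 = 1)
p(R, E) = (1 + R)/(3 + E) (p(R, E) = (R + 1)/(E + 3) = (1 + R)/(3 + E))
J(-5, 13)*((51 + p(5, -7))*(21 - 38)) - 57 = (1 - 5)*((51 + (1 + 5)/(3 - 7))*(21 - 38)) - 57 = -4*(51 + 6/(-4))*(-17) - 57 = -4*(51 - 1/4*6)*(-17) - 57 = -4*(51 - 3/2)*(-17) - 57 = -198*(-17) - 57 = -4*(-1683/2) - 57 = 3366 - 57 = 3309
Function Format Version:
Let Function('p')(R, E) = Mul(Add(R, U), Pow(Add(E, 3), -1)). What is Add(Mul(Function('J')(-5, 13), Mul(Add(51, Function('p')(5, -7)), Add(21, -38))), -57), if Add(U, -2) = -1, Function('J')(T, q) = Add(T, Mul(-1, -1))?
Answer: 3309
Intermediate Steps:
Function('J')(T, q) = Add(1, T) (Function('J')(T, q) = Add(T, 1) = Add(1, T))
U = 1 (U = Add(2, -1) = 1)
Function('p')(R, E) = Mul(Pow(Add(3, E), -1), Add(1, R)) (Function('p')(R, E) = Mul(Add(R, 1), Pow(Add(E, 3), -1)) = Mul(Add(1, R), Pow(Add(3, E), -1)) = Mul(Pow(Add(3, E), -1), Add(1, R)))
Add(Mul(Function('J')(-5, 13), Mul(Add(51, Function('p')(5, -7)), Add(21, -38))), -57) = Add(Mul(Add(1, -5), Mul(Add(51, Mul(Pow(Add(3, -7), -1), Add(1, 5))), Add(21, -38))), -57) = Add(Mul(-4, Mul(Add(51, Mul(Pow(-4, -1), 6)), -17)), -57) = Add(Mul(-4, Mul(Add(51, Mul(Rational(-1, 4), 6)), -17)), -57) = Add(Mul(-4, Mul(Add(51, Rational(-3, 2)), -17)), -57) = Add(Mul(-4, Mul(Rational(99, 2), -17)), -57) = Add(Mul(-4, Rational(-1683, 2)), -57) = Add(3366, -57) = 3309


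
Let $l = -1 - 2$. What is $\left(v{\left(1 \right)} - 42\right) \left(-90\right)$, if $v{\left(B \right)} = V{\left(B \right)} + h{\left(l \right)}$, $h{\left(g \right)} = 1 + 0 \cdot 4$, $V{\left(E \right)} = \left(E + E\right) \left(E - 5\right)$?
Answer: $4410$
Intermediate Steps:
$l = -3$ ($l = -1 - 2 = -3$)
$V{\left(E \right)} = 2 E \left(-5 + E\right)$
$h{\left(g \right)} = 1$ ($h{\left(g \right)} = 1 + 0 = 1$)
$v{\left(B \right)} = 1 + 2 B \left(-5 + B\right)$ ($v{\left(B \right)} = 2 B \left(-5 + B\right) + 1 = 1 + 2 B \left(-5 + B\right)$)
$\left(v{\left(1 \right)} - 42\right) \left(-90\right) = \left(\left(1 + 2 \cdot 1 \left(-5 + 1\right)\right) - 42\right) \left(-90\right) = \left(\left(1 + 2 \cdot 1 \left(-4\right)\right) - 42\right) \left(-90\right) = \left(\left(1 - 8\right) - 42\right) \left(-90\right) = \left(-7 - 42\right) \left(-90\right) = \left(-49\right) \left(-90\right) = 4410$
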